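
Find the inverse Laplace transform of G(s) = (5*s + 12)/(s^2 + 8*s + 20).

Complete the square in the denominator: s^2 + 8*s + 20 = (s + 4)^2 + 2^2.
Split the numerator to match: 5*s + 12 = 5·(s + 4) - 4·2.
Invert each term: 5·(s + 4)/((s + 4)^2 + 4) ↔ 5e^(-4t)cos(2t); -4·2/((s + 4)^2 + 4) ↔ -4e^(-4t)sin(2t).

-4*exp(-4*t)*sin(2*t) + 5*exp(-4*t)*cos(2*t)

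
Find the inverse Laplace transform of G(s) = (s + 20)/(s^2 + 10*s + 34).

5*exp(-5*t)*sin(3*t) + exp(-5*t)*cos(3*t)

Complete the square in the denominator: s^2 + 10*s + 34 = (s + 5)^2 + 3^2.
Split the numerator to match: s + 20 = 1·(s + 5) + 5·3.
Invert each term: 1·(s + 5)/((s + 5)^2 + 9) ↔ e^(-5t)cos(3t); 5·3/((s + 5)^2 + 9) ↔ 5e^(-5t)sin(3t).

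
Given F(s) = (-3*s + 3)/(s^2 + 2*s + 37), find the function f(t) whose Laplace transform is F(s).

Complete the square in the denominator: s^2 + 2*s + 37 = (s + 1)^2 + 6^2.
Split the numerator to match: -3*s + 3 = -3·(s + 1) + 1·6.
Invert each term: -3·(s + 1)/((s + 1)^2 + 36) ↔ -3e^(-t)cos(6t); 1·6/((s + 1)^2 + 36) ↔ e^(-t)sin(6t).

f(t) = exp(-t)*sin(6*t) - 3*exp(-t)*cos(6*t)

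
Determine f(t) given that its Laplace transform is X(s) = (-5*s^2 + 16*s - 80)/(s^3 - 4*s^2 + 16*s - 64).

Factor the denominator: s^3 - 4*s^2 + 16*s - 64 = (s - 4)*(s^2 + 16).
Partial fraction decomposition gives [-3/(s - 4)] + [-2*s/(s^2 + 16)] + [8/(s^2 + 16)].
Invert each term: -3/(s - 4) ↔ -3e^(4t); -2·s/(s^2 + 16) ↔ -2cos(4t); 2·4/(s^2 + 16) ↔ 2sin(4t).

f(t) = -3*exp(4*t) + 2*sin(4*t) - 2*cos(4*t)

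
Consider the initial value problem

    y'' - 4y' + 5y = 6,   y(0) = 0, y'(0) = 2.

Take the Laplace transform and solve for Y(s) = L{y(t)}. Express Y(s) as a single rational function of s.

Y(s) = (2*s + 6)/(s^3 - 4*s^2 + 5*s)

Take the Laplace transform of both sides.
With L{y''} = s^2 Y - s·y(0) - y'(0) and L{y'} = sY - y(0), with y(0) = 0, y'(0) = 2: the LHS transforms to (s^2 - 4*s + 5)Y - (2).
The right side is L{6} = 6/s.
So (s^2 - 4*s + 5)Y = 6/s + (2).
Solve for Y(s) and write it as one ratio of polynomials.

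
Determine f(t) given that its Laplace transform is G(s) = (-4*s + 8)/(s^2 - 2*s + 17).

Complete the square in the denominator: s^2 - 2*s + 17 = (s - 1)^2 + 4^2.
Split the numerator to match: -4*s + 8 = -4·(s - 1) + 1·4.
Invert each term: -4·(s - 1)/((s - 1)^2 + 16) ↔ -4e^(t)cos(4t); 1·4/((s - 1)^2 + 16) ↔ e^(t)sin(4t).

f(t) = exp(t)*sin(4*t) - 4*exp(t)*cos(4*t)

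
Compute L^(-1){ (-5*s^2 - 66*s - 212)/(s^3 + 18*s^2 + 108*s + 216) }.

2*t^2*exp(-6*t) - 6*t*exp(-6*t) - 5*exp(-6*t)

Factor the denominator: s^3 + 18*s^2 + 108*s + 216 = (s + 6)^3.
Partial fraction decomposition gives [-5/(s + 6)] + [-6/(s + 6)^2] + [4/(s + 6)^3].
Invert each term: -5/(s + 6) ↔ -5e^(-6t); -6/(s + 6)^2 ↔ -6t·e^(-6t); 4/(s + 6)^3 ↔ (2)t^2·e^(-6t).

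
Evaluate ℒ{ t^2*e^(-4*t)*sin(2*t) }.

4*(3*s^2 + 24*s + 44)/(s^2 + 8*s + 20)^3

L{sin(2t)} = 2/(s^2 + 4).
Multiplying by e^(-4t) shifts s → s + 4, so L{e^(-4*t)*sin(2*t)} = 2/((s + 4)^2 + 4).
Then apply L{t^2·g(t)} = (-1)^2 d^2/ds^2[H(s)] with H(s) = 2/((s + 4)^2 + 4):
differentiating 2 times and applying the sign gives 4*(3*s^2 + 24*s + 44)/(s^2 + 8*s + 20)^3.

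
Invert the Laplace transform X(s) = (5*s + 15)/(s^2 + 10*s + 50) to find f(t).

f(t) = -2*exp(-5*t)*sin(5*t) + 5*exp(-5*t)*cos(5*t)

Complete the square in the denominator: s^2 + 10*s + 50 = (s + 5)^2 + 5^2.
Split the numerator to match: 5*s + 15 = 5·(s + 5) - 2·5.
Invert each term: 5·(s + 5)/((s + 5)^2 + 25) ↔ 5e^(-5t)cos(5t); -2·5/((s + 5)^2 + 25) ↔ -2e^(-5t)sin(5t).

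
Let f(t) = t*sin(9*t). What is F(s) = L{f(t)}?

F(s) = 18*s/(s^2 + 81)^2

L{sin(9t)} = 9/(s^2 + 81).
Then apply L{t·g(t)} = -d/ds[G(s)] with G(s) = 9/(s^2 + 81):
differentiating 1 time and applying the sign gives 18*s/(s^2 + 81)^2.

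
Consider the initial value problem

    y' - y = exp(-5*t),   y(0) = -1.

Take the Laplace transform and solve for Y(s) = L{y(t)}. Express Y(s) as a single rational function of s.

Apply the Laplace transform to the equation.
Using L{y'} = sY - y(0) = sY - (-1), the left side becomes (s - 1)Y - (-1).
The right side is L{exp(-5*t)} = 1/(s + 5).
So (s - 1)Y = 1/(s + 5) + (-1).
Divide through and combine into a single rational function.

Y(s) = (-s - 4)/(s^2 + 4*s - 5)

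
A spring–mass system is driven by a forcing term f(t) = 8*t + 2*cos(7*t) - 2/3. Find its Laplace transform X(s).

X(s) = 2*s/(s^2 + 49) - 2/(3*s) + 8/s^2

Apply the Laplace transform termwise.
(8)·[L{t} = 1!/s^2 = 1/s^2]; L{-2/3} = (-2/3)/s; (2)·[L{cos(7t)} = s/(s^2 + 49)].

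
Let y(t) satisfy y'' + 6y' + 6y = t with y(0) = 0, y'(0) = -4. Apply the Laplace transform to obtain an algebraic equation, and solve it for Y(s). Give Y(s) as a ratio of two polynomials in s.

Laplace-transform each side.
With L{y''} = s^2 Y - s·y(0) - y'(0) and L{y'} = sY - y(0), with y(0) = 0, y'(0) = -4: the LHS transforms to (s^2 + 6*s + 6)Y - (-4).
The right side is L{t} = s^(-2).
So (s^2 + 6*s + 6)Y = s^(-2) + (-4).
Isolate Y and clear denominators.

Y(s) = (-4*s^2 + 1)/(s^4 + 6*s^3 + 6*s^2)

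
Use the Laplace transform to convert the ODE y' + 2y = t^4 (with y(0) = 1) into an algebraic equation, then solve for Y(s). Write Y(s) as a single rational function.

Y(s) = (s^5 + 24)/(s^6 + 2*s^5)

Apply the Laplace transform to the equation.
Using L{y'} = sY - y(0) = sY - 1, the left side becomes (s + 2)Y - (1).
The right side is L{t^4} = 24/s^5.
So (s + 2)Y = 24/s^5 + (1).
Divide through and combine into a single rational function.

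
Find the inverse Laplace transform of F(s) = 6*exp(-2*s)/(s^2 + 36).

The factor e^(-2s) signals a time shift by c = 2 (second shifting theorem).
L{sin(6t)} = 6/(s^2 + 36), so L^-1{6/(s^2 + 36)} = sin(6*t).
Hence the inverse is u(t - 2) times that function evaluated at t - 2.

Heaviside(t - 2)*(sin(6*t - 12))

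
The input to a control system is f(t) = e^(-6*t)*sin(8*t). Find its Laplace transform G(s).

L{sin(8t)} = 8/(s^2 + 64).
By the first shifting theorem, multiplying by e^(-6t) replaces s with s + 6.

G(s) = 8/((s + 6)^2 + 64)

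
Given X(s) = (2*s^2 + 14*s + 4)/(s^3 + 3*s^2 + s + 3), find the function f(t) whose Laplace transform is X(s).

f(t) = 2*sin(t) + 4*cos(t) - 2*exp(-3*t)

Factor the denominator: s^3 + 3*s^2 + s + 3 = (s + 3)*(s^2 + 1).
Partial fraction decomposition gives [-2/(s + 3)] + [4*s/(s^2 + 1)] + [2/(s^2 + 1)].
Invert each term: -2/(s + 3) ↔ -2e^(-3t); 4·s/(s^2 + 1) ↔ 4cos(t); 2·1/(s^2 + 1) ↔ 2sin(t).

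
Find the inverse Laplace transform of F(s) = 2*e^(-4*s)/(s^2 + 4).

Heaviside(t - 4)*(sin(2*t - 8))

The factor e^(-4s) signals a time shift by c = 4 (second shifting theorem).
L{sin(2t)} = 2/(s^2 + 4), so L^-1{2/(s^2 + 4)} = sin(2*t).
Hence the inverse is u(t - 4) times that function evaluated at t - 4.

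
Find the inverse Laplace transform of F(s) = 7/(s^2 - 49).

Since L{sinh(7t)} = 7/(s^2 - 49), the inverse is sinh(7*t).

sinh(7*t)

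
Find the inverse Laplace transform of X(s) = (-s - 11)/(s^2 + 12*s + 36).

-5*t*exp(-6*t) - exp(-6*t)

Factor the denominator: s^2 + 12*s + 36 = (s + 6)^2.
Partial fraction decomposition gives [-1/(s + 6)] + [-5/(s + 6)^2].
Invert each term: -1/(s + 6) ↔ -e^(-6t); -5/(s + 6)^2 ↔ -5t·e^(-6t).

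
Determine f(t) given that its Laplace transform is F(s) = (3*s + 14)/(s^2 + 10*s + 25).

Factor the denominator: s^2 + 10*s + 25 = (s + 5)^2.
Partial fraction decomposition gives [3/(s + 5)] + [-1/(s + 5)^2].
Invert each term: 3/(s + 5) ↔ 3e^(-5t); -1/(s + 5)^2 ↔ -t·e^(-5t).

f(t) = -t*exp(-5*t) + 3*exp(-5*t)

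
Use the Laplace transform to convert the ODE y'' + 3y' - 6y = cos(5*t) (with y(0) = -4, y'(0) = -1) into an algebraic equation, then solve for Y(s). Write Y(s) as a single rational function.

Apply the Laplace transform to the equation.
Using L{y''} = s^2 Y - s·y(0) - y'(0) and L{y'} = sY - y(0), with y(0) = -4, y'(0) = -1, the left side becomes (s^2 + 3*s - 6)Y - (-4*s - 13).
The right side is L{cos(5*t)} = s/(s^2 + 25).
So (s^2 + 3*s - 6)Y = s/(s^2 + 25) + (-4*s - 13).
Isolate Y and clear denominators.

Y(s) = (-4*s^3 - 13*s^2 - 99*s - 325)/(s^4 + 3*s^3 + 19*s^2 + 75*s - 150)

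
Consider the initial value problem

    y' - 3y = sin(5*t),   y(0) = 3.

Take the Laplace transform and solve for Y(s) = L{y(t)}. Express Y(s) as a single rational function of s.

Laplace-transform each side.
The derivative rules (L{y'} = sY - y(0) = sY - 3) turn the left side into (s - 3)Y - (3).
The right side is L{sin(5*t)} = 5/(s^2 + 25).
So (s - 3)Y = 5/(s^2 + 25) + (3).
Divide through and combine into a single rational function.

Y(s) = (3*s^2 + 80)/(s^3 - 3*s^2 + 25*s - 75)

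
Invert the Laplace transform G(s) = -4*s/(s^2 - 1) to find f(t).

f(t) = -4*cosh(t)

Since L{cosh(t)} = s/(s^2 - 1), the inverse is cosh(t), scaled by -4.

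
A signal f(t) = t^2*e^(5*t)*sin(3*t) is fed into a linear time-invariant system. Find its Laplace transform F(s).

F(s) = 18*(s^2 - 10*s + 22)/(s^2 - 10*s + 34)^3

L{sin(3t)} = 3/(s^2 + 9).
Multiplying by e^(5t) shifts s → s - 5, so L{e^(5*t)*sin(3*t)} = 3/((s - 5)^2 + 9).
Then apply L{t^2·g(t)} = (-1)^2 d^2/ds^2[G(s)] with G(s) = 3/((s - 5)^2 + 9):
differentiating 2 times and applying the sign gives 18*(s^2 - 10*s + 22)/(s^2 - 10*s + 34)^3.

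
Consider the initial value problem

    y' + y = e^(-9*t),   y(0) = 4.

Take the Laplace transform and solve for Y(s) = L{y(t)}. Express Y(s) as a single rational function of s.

Take the Laplace transform of both sides.
With L{y'} = sY - y(0) = sY - 4: the LHS transforms to (s + 1)Y - (4).
The right side is L{e^(-9*t)} = 1/(s + 9).
So (s + 1)Y = 1/(s + 9) + (4).
Solve for Y(s) and write it as one ratio of polynomials.

Y(s) = (4*s + 37)/(s^2 + 10*s + 9)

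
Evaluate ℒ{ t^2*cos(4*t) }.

2*s*(s^2 - 48)/(s^2 + 16)^3

L{cos(4t)} = s/(s^2 + 16).
Then apply L{t^2·g(t)} = (-1)^2 d^2/ds^2[G(s)] with G(s) = s/(s^2 + 16):
differentiating 2 times and applying the sign gives 2*s*(s^2 - 48)/(s^2 + 16)^3.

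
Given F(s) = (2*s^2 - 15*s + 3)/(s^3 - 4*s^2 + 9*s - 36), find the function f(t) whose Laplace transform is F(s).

Factor the denominator: s^3 - 4*s^2 + 9*s - 36 = (s - 4)*(s^2 + 9).
Partial fraction decomposition gives [-1/(s - 4)] + [3*s/(s^2 + 9)] + [-3/(s^2 + 9)].
Invert each term: -1/(s - 4) ↔ -e^(4t); 3·s/(s^2 + 9) ↔ 3cos(3t); -1·3/(s^2 + 9) ↔ -sin(3t).

f(t) = -exp(4*t) - sin(3*t) + 3*cos(3*t)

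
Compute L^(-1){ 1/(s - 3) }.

exp(3*t)

Since L{e^(3t)} = 1/(s - 3), the inverse is exp(3*t).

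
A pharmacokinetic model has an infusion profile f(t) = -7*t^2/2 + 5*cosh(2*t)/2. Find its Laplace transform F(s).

Apply the Laplace transform termwise.
(5/2)·[L{cosh(2t)} = s/(s^2 - 4)]; (-7/2)·[L{t^2} = 2!/s^3 = 2/s^3].

F(s) = 5*s/(2*(s^2 - 4)) - 7/s^3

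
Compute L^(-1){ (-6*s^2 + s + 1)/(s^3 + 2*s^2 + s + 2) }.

Factor the denominator: s^3 + 2*s^2 + s + 2 = (s + 2)*(s^2 + 1).
Partial fraction decomposition gives [-5/(s + 2)] + [-s/(s^2 + 1)] + [3/(s^2 + 1)].
Invert each term: -5/(s + 2) ↔ -5e^(-2t); -1·s/(s^2 + 1) ↔ -cos(t); 3·1/(s^2 + 1) ↔ 3sin(t).

3*sin(t) - cos(t) - 5*exp(-2*t)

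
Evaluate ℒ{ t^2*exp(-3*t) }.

2/(s + 3)^3

L{t^2} = 2!/s^3 = 2/s^3.
By the first shifting theorem, multiplying by e^(-3t) replaces s with s + 3.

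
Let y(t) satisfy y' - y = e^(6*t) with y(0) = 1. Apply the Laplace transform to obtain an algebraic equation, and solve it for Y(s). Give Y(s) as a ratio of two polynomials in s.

Laplace-transform each side.
Using L{y'} = sY - y(0) = sY - 1, the left side becomes (s - 1)Y - (1).
The right side is L{e^(6*t)} = 1/(s - 6).
So (s - 1)Y = 1/(s - 6) + (1).
Solve for Y(s) and write it as one ratio of polynomials.

Y(s) = (s - 5)/(s^2 - 7*s + 6)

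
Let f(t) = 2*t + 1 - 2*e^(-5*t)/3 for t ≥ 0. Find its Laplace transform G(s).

G(s) = -2/(3*(s + 5)) + 1/s + 2/s^2

The transform is linear, so treat each term independently.
(-2/3)·[L{e^(-5t)} = 1/(s + 5)]; (2)·[L{t} = 1!/s^2 = 1/s^2]; L{1} = 1/s.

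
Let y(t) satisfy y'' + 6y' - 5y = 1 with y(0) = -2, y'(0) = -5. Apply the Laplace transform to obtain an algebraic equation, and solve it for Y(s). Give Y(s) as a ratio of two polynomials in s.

Take the Laplace transform of both sides.
Using L{y''} = s^2 Y - s·y(0) - y'(0) and L{y'} = sY - y(0), with y(0) = -2, y'(0) = -5, the left side becomes (s^2 + 6*s - 5)Y - (-2*s - 17).
The right side is L{1} = 1/s.
So (s^2 + 6*s - 5)Y = 1/s + (-2*s - 17).
Divide through and combine into a single rational function.

Y(s) = (-2*s^2 - 17*s + 1)/(s^3 + 6*s^2 - 5*s)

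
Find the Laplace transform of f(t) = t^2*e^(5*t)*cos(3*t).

2*(s - 5)*(s^2 - 10*s - 2)/(s^2 - 10*s + 34)^3

L{cos(3t)} = s/(s^2 + 9).
Multiplying by e^(5t) shifts s → s - 5, so L{e^(5*t)*cos(3*t)} = (s - 5)/((s - 5)^2 + 9).
Then apply L{t^2·g(t)} = (-1)^2 d^2/ds^2[G(s)] with G(s) = (s - 5)/((s - 5)^2 + 9):
differentiating 2 times and applying the sign gives 2*(s - 5)*(s^2 - 10*s - 2)/(s^2 - 10*s + 34)^3.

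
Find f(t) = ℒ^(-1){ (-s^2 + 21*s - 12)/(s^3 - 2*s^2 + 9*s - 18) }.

f(t) = 2*exp(2*t) + 5*sin(3*t) - 3*cos(3*t)

Factor the denominator: s^3 - 2*s^2 + 9*s - 18 = (s - 2)*(s^2 + 9).
Partial fraction decomposition gives [2/(s - 2)] + [-3*s/(s^2 + 9)] + [15/(s^2 + 9)].
Invert each term: 2/(s - 2) ↔ 2e^(2t); -3·s/(s^2 + 9) ↔ -3cos(3t); 5·3/(s^2 + 9) ↔ 5sin(3t).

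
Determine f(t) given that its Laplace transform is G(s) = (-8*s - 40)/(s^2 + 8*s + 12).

f(t) = -6*exp(-2*t) - 2*exp(-6*t)

Factor the denominator: s^2 + 8*s + 12 = (s + 2)*(s + 6).
Partial fraction decomposition gives [-2/(s + 6)] + [-6/(s + 2)].
Invert each term: -2/(s + 6) ↔ -2e^(-6t); -6/(s + 2) ↔ -6e^(-2t).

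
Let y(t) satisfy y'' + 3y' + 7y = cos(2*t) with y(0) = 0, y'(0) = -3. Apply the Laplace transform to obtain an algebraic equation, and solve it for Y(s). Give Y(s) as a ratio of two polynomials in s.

Transform both sides with L{·}.
With L{y''} = s^2 Y - s·y(0) - y'(0) and L{y'} = sY - y(0), with y(0) = 0, y'(0) = -3: the LHS transforms to (s^2 + 3*s + 7)Y - (-3).
The right side is L{cos(2*t)} = s/(s^2 + 4).
So (s^2 + 3*s + 7)Y = s/(s^2 + 4) + (-3).
Solve for Y(s) and write it as one ratio of polynomials.

Y(s) = (-3*s^2 + s - 12)/(s^4 + 3*s^3 + 11*s^2 + 12*s + 28)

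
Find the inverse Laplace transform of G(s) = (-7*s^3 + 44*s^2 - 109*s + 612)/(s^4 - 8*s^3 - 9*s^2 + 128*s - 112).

-2*exp(7*t) - 6*exp(4*t) + 6*exp(t) - 5*exp(-4*t)

Factor the denominator: s^4 - 8*s^3 - 9*s^2 + 128*s - 112 = (s - 7)*(s - 4)*(s - 1)*(s + 4).
Partial fraction decomposition gives [-5/(s + 4)] + [6/(s - 1)] + [-2/(s - 7)] + [-6/(s - 4)].
Invert each term: -5/(s + 4) ↔ -5e^(-4t); 6/(s - 1) ↔ 6e^(t); -2/(s - 7) ↔ -2e^(7t); -6/(s - 4) ↔ -6e^(4t).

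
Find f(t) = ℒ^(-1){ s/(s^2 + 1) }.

Since L{cos(t)} = s/(s^2 + 1), the inverse is cos(t).

f(t) = cos(t)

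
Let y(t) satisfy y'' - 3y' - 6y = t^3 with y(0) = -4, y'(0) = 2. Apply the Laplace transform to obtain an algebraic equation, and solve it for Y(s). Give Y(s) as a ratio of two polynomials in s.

Y(s) = (-4*s^5 + 14*s^4 + 6)/(s^6 - 3*s^5 - 6*s^4)

Take the Laplace transform of both sides.
Using L{y''} = s^2 Y - s·y(0) - y'(0) and L{y'} = sY - y(0), with y(0) = -4, y'(0) = 2, the left side becomes (s^2 - 3*s - 6)Y - (-4*s + 14).
The right side is L{t^3} = 6/s^4.
So (s^2 - 3*s - 6)Y = 6/s^4 + (-4*s + 14).
Divide through and combine into a single rational function.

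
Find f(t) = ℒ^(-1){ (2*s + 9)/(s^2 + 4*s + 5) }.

f(t) = 5*exp(-2*t)*sin(t) + 2*exp(-2*t)*cos(t)

Complete the square in the denominator: s^2 + 4*s + 5 = (s + 2)^2 + 1^2.
Split the numerator to match: 2*s + 9 = 2·(s + 2) + 5·1.
Invert each term: 2·(s + 2)/((s + 2)^2 + 1) ↔ 2e^(-2t)cos(t); 5·1/((s + 2)^2 + 1) ↔ 5e^(-2t)sin(t).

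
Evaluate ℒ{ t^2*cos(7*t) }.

L{cos(7t)} = s/(s^2 + 49).
Then apply L{t^2·g(t)} = (-1)^2 d^2/ds^2[G(s)] with G(s) = s/(s^2 + 49):
differentiating 2 times and applying the sign gives 2*s*(s^2 - 147)/(s^2 + 49)^3.

2*s*(s^2 - 147)/(s^2 + 49)^3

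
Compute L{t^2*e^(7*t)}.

L{t^2} = 2!/s^3 = 2/s^3.
By the first shifting theorem, multiplying by e^(7t) replaces s with s - 7.

2/(s - 7)^3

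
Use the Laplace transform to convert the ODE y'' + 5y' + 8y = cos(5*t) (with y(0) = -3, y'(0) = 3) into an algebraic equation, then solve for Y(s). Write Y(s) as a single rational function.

Laplace-transform each side.
Using L{y''} = s^2 Y - s·y(0) - y'(0) and L{y'} = sY - y(0), with y(0) = -3, y'(0) = 3, the left side becomes (s^2 + 5*s + 8)Y - (-3*s - 12).
The right side is L{cos(5*t)} = s/(s^2 + 25).
So (s^2 + 5*s + 8)Y = s/(s^2 + 25) + (-3*s - 12).
Solve for Y(s) and write it as one ratio of polynomials.

Y(s) = (-3*s^3 - 12*s^2 - 74*s - 300)/(s^4 + 5*s^3 + 33*s^2 + 125*s + 200)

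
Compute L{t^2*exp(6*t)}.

L{e^(6t)} = 1/(s - 6).
Then apply L{t^2·g(t)} = (-1)^2 d^2/ds^2[G(s)] with G(s) = 1/(s - 6):
differentiating 2 times and applying the sign gives 2/(s - 6)^3.

2/(s - 6)^3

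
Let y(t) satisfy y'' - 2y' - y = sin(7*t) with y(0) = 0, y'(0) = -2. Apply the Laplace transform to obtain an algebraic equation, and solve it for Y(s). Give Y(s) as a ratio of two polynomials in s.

Apply the Laplace transform to the equation.
With L{y''} = s^2 Y - s·y(0) - y'(0) and L{y'} = sY - y(0), with y(0) = 0, y'(0) = -2: the LHS transforms to (s^2 - 2*s - 1)Y - (-2).
The right side is L{sin(7*t)} = 7/(s^2 + 49).
So (s^2 - 2*s - 1)Y = 7/(s^2 + 49) + (-2).
Divide through and combine into a single rational function.

Y(s) = (-2*s^2 - 91)/(s^4 - 2*s^3 + 48*s^2 - 98*s - 49)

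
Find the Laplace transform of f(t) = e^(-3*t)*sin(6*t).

L{sin(6t)} = 6/(s^2 + 36).
By the first shifting theorem, multiplying by e^(-3t) replaces s with s + 3.

6/((s + 3)^2 + 36)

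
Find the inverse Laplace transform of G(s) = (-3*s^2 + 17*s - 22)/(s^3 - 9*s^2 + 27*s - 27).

Factor the denominator: s^3 - 9*s^2 + 27*s - 27 = (s - 3)^3.
Partial fraction decomposition gives [-3/(s - 3)] + [-1/(s - 3)^2] + [2/(s - 3)^3].
Invert each term: -3/(s - 3) ↔ -3e^(3t); -1/(s - 3)^2 ↔ -t·e^(3t); 2/(s - 3)^3 ↔ (1)t^2·e^(3t).

t^2*exp(3*t) - t*exp(3*t) - 3*exp(3*t)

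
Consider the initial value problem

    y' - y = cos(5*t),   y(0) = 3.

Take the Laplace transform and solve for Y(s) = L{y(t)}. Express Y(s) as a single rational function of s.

Take the Laplace transform of both sides.
Using L{y'} = sY - y(0) = sY - 3, the left side becomes (s - 1)Y - (3).
The right side is L{cos(5*t)} = s/(s^2 + 25).
So (s - 1)Y = s/(s^2 + 25) + (3).
Isolate Y and clear denominators.

Y(s) = (3*s^2 + s + 75)/(s^3 - s^2 + 25*s - 25)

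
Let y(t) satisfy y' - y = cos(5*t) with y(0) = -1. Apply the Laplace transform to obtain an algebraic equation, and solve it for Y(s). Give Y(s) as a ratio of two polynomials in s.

Transform both sides with L{·}.
The derivative rules (L{y'} = sY - y(0) = sY - (-1)) turn the left side into (s - 1)Y - (-1).
The right side is L{cos(5*t)} = s/(s^2 + 25).
So (s - 1)Y = s/(s^2 + 25) + (-1).
Solve for Y(s) and write it as one ratio of polynomials.

Y(s) = (-s^2 + s - 25)/(s^3 - s^2 + 25*s - 25)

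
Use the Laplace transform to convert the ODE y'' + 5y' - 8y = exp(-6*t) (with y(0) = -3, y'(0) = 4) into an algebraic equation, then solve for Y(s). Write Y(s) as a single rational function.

Y(s) = (-3*s^2 - 29*s - 65)/(s^3 + 11*s^2 + 22*s - 48)

Apply the Laplace transform to the equation.
The derivative rules (L{y''} = s^2 Y - s·y(0) - y'(0) and L{y'} = sY - y(0), with y(0) = -3, y'(0) = 4) turn the left side into (s^2 + 5*s - 8)Y - (-3*s - 11).
The right side is L{exp(-6*t)} = 1/(s + 6).
So (s^2 + 5*s - 8)Y = 1/(s + 6) + (-3*s - 11).
Solve for Y(s) and write it as one ratio of polynomials.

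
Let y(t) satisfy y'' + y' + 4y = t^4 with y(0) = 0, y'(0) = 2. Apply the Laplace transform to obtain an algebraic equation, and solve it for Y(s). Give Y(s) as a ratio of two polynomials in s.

Laplace-transform each side.
The derivative rules (L{y''} = s^2 Y - s·y(0) - y'(0) and L{y'} = sY - y(0), with y(0) = 0, y'(0) = 2) turn the left side into (s^2 + s + 4)Y - (2).
The right side is L{t^4} = 24/s^5.
So (s^2 + s + 4)Y = 24/s^5 + (2).
Solve for Y(s) and write it as one ratio of polynomials.

Y(s) = (2*s^5 + 24)/(s^7 + s^6 + 4*s^5)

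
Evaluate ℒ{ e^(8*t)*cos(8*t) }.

(s - 8)/((s - 8)^2 + 64)

L{cos(8t)} = s/(s^2 + 64).
By the first shifting theorem, multiplying by e^(8t) replaces s with s - 8.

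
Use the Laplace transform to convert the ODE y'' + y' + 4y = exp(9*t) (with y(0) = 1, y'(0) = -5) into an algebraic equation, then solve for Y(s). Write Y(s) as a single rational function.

Laplace-transform each side.
Using L{y''} = s^2 Y - s·y(0) - y'(0) and L{y'} = sY - y(0), with y(0) = 1, y'(0) = -5, the left side becomes (s^2 + s + 4)Y - (s - 4).
The right side is L{exp(9*t)} = 1/(s - 9).
So (s^2 + s + 4)Y = 1/(s - 9) + (s - 4).
Solve for Y(s) and write it as one ratio of polynomials.

Y(s) = (s^2 - 13*s + 37)/(s^3 - 8*s^2 - 5*s - 36)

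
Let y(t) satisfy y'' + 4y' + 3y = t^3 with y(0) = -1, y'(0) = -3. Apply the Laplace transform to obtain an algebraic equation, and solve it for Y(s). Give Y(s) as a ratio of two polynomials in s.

Y(s) = (-s^4 - 6*s^3 + 6*s^2 - 6*s + 6)/(s^5 + 3*s^4)

Apply the Laplace transform to the equation.
With L{y''} = s^2 Y - s·y(0) - y'(0) and L{y'} = sY - y(0), with y(0) = -1, y'(0) = -3: the LHS transforms to (s^2 + 4*s + 3)Y - (-s - 7).
The right side is L{t^3} = 6/s^4.
So (s^2 + 4*s + 3)Y = 6/s^4 + (-s - 7).
Solve for Y(s) and write it as one ratio of polynomials.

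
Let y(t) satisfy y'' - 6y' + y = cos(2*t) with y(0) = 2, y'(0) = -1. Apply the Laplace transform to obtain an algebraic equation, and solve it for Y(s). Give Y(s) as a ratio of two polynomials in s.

Y(s) = (2*s^3 - 13*s^2 + 9*s - 52)/(s^4 - 6*s^3 + 5*s^2 - 24*s + 4)

Take the Laplace transform of both sides.
Using L{y''} = s^2 Y - s·y(0) - y'(0) and L{y'} = sY - y(0), with y(0) = 2, y'(0) = -1, the left side becomes (s^2 - 6*s + 1)Y - (2*s - 13).
The right side is L{cos(2*t)} = s/(s^2 + 4).
So (s^2 - 6*s + 1)Y = s/(s^2 + 4) + (2*s - 13).
Isolate Y and clear denominators.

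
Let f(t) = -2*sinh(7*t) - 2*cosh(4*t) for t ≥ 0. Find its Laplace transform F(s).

The transform is linear, so treat each term independently.
(-2)·[L{sinh(7t)} = 7/(s^2 - 49)]; (-2)·[L{cosh(4t)} = s/(s^2 - 16)].

F(s) = -2*s/(s^2 - 16) - 14/(s^2 - 49)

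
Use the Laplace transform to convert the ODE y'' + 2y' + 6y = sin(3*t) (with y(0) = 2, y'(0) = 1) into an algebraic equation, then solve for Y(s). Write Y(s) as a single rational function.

Y(s) = (2*s^3 + 5*s^2 + 18*s + 48)/(s^4 + 2*s^3 + 15*s^2 + 18*s + 54)

Take the Laplace transform of both sides.
With L{y''} = s^2 Y - s·y(0) - y'(0) and L{y'} = sY - y(0), with y(0) = 2, y'(0) = 1: the LHS transforms to (s^2 + 2*s + 6)Y - (2*s + 5).
The right side is L{sin(3*t)} = 3/(s^2 + 9).
So (s^2 + 2*s + 6)Y = 3/(s^2 + 9) + (2*s + 5).
Isolate Y and clear denominators.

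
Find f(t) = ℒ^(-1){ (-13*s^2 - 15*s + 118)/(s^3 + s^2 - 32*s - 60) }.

f(t) = -5*exp(6*t) - 4*exp(-2*t) - 4*exp(-5*t)

Factor the denominator: s^3 + s^2 - 32*s - 60 = (s - 6)*(s + 2)*(s + 5).
Partial fraction decomposition gives [-4/(s + 5)] + [-5/(s - 6)] + [-4/(s + 2)].
Invert each term: -4/(s + 5) ↔ -4e^(-5t); -5/(s - 6) ↔ -5e^(6t); -4/(s + 2) ↔ -4e^(-2t).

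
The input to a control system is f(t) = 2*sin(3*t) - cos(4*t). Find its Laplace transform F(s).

F(s) = -s/(s^2 + 16) + 6/(s^2 + 9)

Apply the Laplace transform termwise.
(2)·[L{sin(3t)} = 3/(s^2 + 9)]; (-1)·[L{cos(4t)} = s/(s^2 + 16)].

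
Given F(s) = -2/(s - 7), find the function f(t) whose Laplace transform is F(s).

Since L{e^(7t)} = 1/(s - 7), the inverse is e^(7*t), scaled by -2.

f(t) = -2*exp(7*t)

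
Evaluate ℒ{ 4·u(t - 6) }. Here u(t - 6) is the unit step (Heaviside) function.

By the second shifting theorem, L{u(t - c)·g(t - c)} = e^(-cs)·H(s) with c = 6 and H(s) = L{g(t)}.
L{4} = 4/s.

4*exp(-6*s)/s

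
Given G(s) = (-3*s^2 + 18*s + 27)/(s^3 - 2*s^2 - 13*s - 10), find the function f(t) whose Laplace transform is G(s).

Factor the denominator: s^3 - 2*s^2 - 13*s - 10 = (s - 5)*(s + 1)*(s + 2).
Partial fraction decomposition gives [-1/(s + 1)] + [-3/(s + 2)] + [1/(s - 5)].
Invert each term: -1/(s + 1) ↔ -e^(-t); -3/(s + 2) ↔ -3e^(-2t); 1/(s - 5) ↔ e^(5t).

f(t) = exp(5*t) - exp(-t) - 3*exp(-2*t)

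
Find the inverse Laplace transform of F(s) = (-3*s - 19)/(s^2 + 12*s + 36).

-t*exp(-6*t) - 3*exp(-6*t)

Factor the denominator: s^2 + 12*s + 36 = (s + 6)^2.
Partial fraction decomposition gives [-3/(s + 6)] + [-1/(s + 6)^2].
Invert each term: -3/(s + 6) ↔ -3e^(-6t); -1/(s + 6)^2 ↔ -t·e^(-6t).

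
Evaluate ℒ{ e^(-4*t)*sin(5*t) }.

5/((s + 4)^2 + 25)

L{sin(5t)} = 5/(s^2 + 25).
By the first shifting theorem, multiplying by e^(-4t) replaces s with s + 4.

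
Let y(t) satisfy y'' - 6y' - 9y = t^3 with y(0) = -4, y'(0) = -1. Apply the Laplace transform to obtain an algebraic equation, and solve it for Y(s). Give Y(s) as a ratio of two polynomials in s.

Y(s) = (-4*s^5 + 23*s^4 + 6)/(s^6 - 6*s^5 - 9*s^4)

Transform both sides with L{·}.
With L{y''} = s^2 Y - s·y(0) - y'(0) and L{y'} = sY - y(0), with y(0) = -4, y'(0) = -1: the LHS transforms to (s^2 - 6*s - 9)Y - (-4*s + 23).
The right side is L{t^3} = 6/s^4.
So (s^2 - 6*s - 9)Y = 6/s^4 + (-4*s + 23).
Solve for Y(s) and write it as one ratio of polynomials.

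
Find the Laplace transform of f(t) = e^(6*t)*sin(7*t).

L{sin(7t)} = 7/(s^2 + 49).
By the first shifting theorem, multiplying by e^(6t) replaces s with s - 6.

7/((s - 6)^2 + 49)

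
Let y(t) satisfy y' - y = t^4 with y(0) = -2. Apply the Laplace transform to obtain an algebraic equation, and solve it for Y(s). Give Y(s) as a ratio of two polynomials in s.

Laplace-transform each side.
With L{y'} = sY - y(0) = sY - (-2): the LHS transforms to (s - 1)Y - (-2).
The right side is L{t^4} = 24/s^5.
So (s - 1)Y = 24/s^5 + (-2).
Isolate Y and clear denominators.

Y(s) = (-2*s^5 + 24)/(s^6 - s^5)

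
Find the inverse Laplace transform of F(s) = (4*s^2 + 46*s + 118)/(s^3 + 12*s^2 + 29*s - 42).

3*exp(t) + 2*exp(-6*t) - exp(-7*t)

Factor the denominator: s^3 + 12*s^2 + 29*s - 42 = (s - 1)*(s + 6)*(s + 7).
Partial fraction decomposition gives [2/(s + 6)] + [3/(s - 1)] + [-1/(s + 7)].
Invert each term: 2/(s + 6) ↔ 2e^(-6t); 3/(s - 1) ↔ 3e^(t); -1/(s + 7) ↔ -e^(-7t).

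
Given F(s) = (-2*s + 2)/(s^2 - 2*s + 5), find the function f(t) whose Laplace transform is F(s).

f(t) = -2*exp(t)*cos(2*t)

Rewrite the denominator: s^2 - 2*s + 5 = (s - 1)^2 + 4.
The form in (s - 1) signals a first-shifting-theorem factor e^(t).
Since L{cos(2t)} = s/(s^2 + 4), the inverse is exp(t)*cos(2*t), scaled by -2.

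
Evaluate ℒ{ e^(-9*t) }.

L{e^(-9t)} = 1/(s + 9).

1/(s + 9)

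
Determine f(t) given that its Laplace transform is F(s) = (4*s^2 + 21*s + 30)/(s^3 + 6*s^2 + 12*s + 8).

f(t) = 2*t^2*exp(-2*t) + 5*t*exp(-2*t) + 4*exp(-2*t)

Factor the denominator: s^3 + 6*s^2 + 12*s + 8 = (s + 2)^3.
Partial fraction decomposition gives [4/(s + 2)] + [5/(s + 2)^2] + [4/(s + 2)^3].
Invert each term: 4/(s + 2) ↔ 4e^(-2t); 5/(s + 2)^2 ↔ 5t·e^(-2t); 4/(s + 2)^3 ↔ (2)t^2·e^(-2t).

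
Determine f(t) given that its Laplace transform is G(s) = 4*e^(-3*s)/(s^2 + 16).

The factor e^(-3s) signals a time shift by c = 3 (second shifting theorem).
L{sin(4t)} = 4/(s^2 + 16), so L^-1{4/(s^2 + 16)} = sin(4*t).
Hence the inverse is u(t - 3) times that function evaluated at t - 3.

f(t) = Heaviside(t - 3)*(sin(4*t - 12))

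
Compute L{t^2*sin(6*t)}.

36*(s^2 - 12)/(s^2 + 36)^3

L{sin(6t)} = 6/(s^2 + 36).
Then apply L{t^2·g(t)} = (-1)^2 d^2/ds^2[G(s)] with G(s) = 6/(s^2 + 36):
differentiating 2 times and applying the sign gives 36*(s^2 - 12)/(s^2 + 36)^3.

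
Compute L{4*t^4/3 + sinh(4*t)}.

The transform is linear, so treat each term independently.
L{sinh(4t)} = 4/(s^2 - 16); (4/3)·[L{t^4} = 4!/s^5 = 24/s^5].

4/(s^2 - 16) + 32/s^5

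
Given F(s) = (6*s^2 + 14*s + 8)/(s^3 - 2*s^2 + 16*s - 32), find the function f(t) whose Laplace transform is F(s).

f(t) = 3*exp(2*t) + 5*sin(4*t) + 3*cos(4*t)

Factor the denominator: s^3 - 2*s^2 + 16*s - 32 = (s - 2)*(s^2 + 16).
Partial fraction decomposition gives [3/(s - 2)] + [3*s/(s^2 + 16)] + [20/(s^2 + 16)].
Invert each term: 3/(s - 2) ↔ 3e^(2t); 3·s/(s^2 + 16) ↔ 3cos(4t); 5·4/(s^2 + 16) ↔ 5sin(4t).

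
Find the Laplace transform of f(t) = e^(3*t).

L{e^(3t)} = 1/(s - 3).

1/(s - 3)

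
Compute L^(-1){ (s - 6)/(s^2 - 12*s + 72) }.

exp(6*t)*cos(6*t)

Rewrite the denominator: s^2 - 12*s + 72 = (s - 6)^2 + 36.
The form in (s - 6) signals a first-shifting-theorem factor e^(6t).
Since L{cos(6t)} = s/(s^2 + 36), the inverse is exp(6*t)*cos(6*t).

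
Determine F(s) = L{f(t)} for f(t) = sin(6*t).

F(s) = 6/(s^2 + 36)

L{sin(6t)} = 6/(s^2 + 36).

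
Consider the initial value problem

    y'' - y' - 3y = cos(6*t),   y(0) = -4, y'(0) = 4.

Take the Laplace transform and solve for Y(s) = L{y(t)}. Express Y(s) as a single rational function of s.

Y(s) = (-4*s^3 + 8*s^2 - 143*s + 288)/(s^4 - s^3 + 33*s^2 - 36*s - 108)

Apply the Laplace transform to the equation.
The derivative rules (L{y''} = s^2 Y - s·y(0) - y'(0) and L{y'} = sY - y(0), with y(0) = -4, y'(0) = 4) turn the left side into (s^2 - s - 3)Y - (-4*s + 8).
The right side is L{cos(6*t)} = s/(s^2 + 36).
So (s^2 - s - 3)Y = s/(s^2 + 36) + (-4*s + 8).
Solve for Y(s) and write it as one ratio of polynomials.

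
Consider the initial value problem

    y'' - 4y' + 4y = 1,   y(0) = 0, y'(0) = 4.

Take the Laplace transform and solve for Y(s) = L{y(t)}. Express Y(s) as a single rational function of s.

Y(s) = (4*s + 1)/(s^3 - 4*s^2 + 4*s)

Transform both sides with L{·}.
Using L{y''} = s^2 Y - s·y(0) - y'(0) and L{y'} = sY - y(0), with y(0) = 0, y'(0) = 4, the left side becomes (s^2 - 4*s + 4)Y - (4).
The right side is L{1} = 1/s.
So (s^2 - 4*s + 4)Y = 1/s + (4).
Divide through and combine into a single rational function.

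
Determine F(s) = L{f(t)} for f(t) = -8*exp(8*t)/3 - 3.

By linearity of the Laplace transform, transform each term separately.
L{-3} = -3/s; (-8/3)·[L{e^(8t)} = 1/(s - 8)].

F(s) = -8/(3*(s - 8)) - 3/s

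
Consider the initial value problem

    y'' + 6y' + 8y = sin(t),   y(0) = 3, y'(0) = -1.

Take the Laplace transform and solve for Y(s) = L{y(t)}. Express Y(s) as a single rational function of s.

Y(s) = (3*s^3 + 17*s^2 + 3*s + 18)/(s^4 + 6*s^3 + 9*s^2 + 6*s + 8)

Transform both sides with L{·}.
With L{y''} = s^2 Y - s·y(0) - y'(0) and L{y'} = sY - y(0), with y(0) = 3, y'(0) = -1: the LHS transforms to (s^2 + 6*s + 8)Y - (3*s + 17).
The right side is L{sin(t)} = 1/(s^2 + 1).
So (s^2 + 6*s + 8)Y = 1/(s^2 + 1) + (3*s + 17).
Isolate Y and clear denominators.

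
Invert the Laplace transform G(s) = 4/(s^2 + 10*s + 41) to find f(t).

f(t) = exp(-5*t)*sin(4*t)

Rewrite the denominator: s^2 + 10*s + 41 = (s + 5)^2 + 16.
The form in (s + 5) signals a first-shifting-theorem factor e^(-5t).
Since L{sin(4t)} = 4/(s^2 + 16), the inverse is e^(-5*t)*sin(4*t).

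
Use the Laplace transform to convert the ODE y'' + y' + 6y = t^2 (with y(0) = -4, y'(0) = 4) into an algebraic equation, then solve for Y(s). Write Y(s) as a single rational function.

Y(s) = (-4*s^4 + 2)/(s^5 + s^4 + 6*s^3)

Laplace-transform each side.
Using L{y''} = s^2 Y - s·y(0) - y'(0) and L{y'} = sY - y(0), with y(0) = -4, y'(0) = 4, the left side becomes (s^2 + s + 6)Y - (-4*s).
The right side is L{t^2} = 2/s^3.
So (s^2 + s + 6)Y = 2/s^3 + (-4*s).
Solve for Y(s) and write it as one ratio of polynomials.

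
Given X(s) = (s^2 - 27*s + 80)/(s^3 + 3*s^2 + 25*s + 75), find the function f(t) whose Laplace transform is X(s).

f(t) = -3*sin(5*t) - 4*cos(5*t) + 5*exp(-3*t)

Factor the denominator: s^3 + 3*s^2 + 25*s + 75 = (s + 3)*(s^2 + 25).
Partial fraction decomposition gives [5/(s + 3)] + [-4*s/(s^2 + 25)] + [-15/(s^2 + 25)].
Invert each term: 5/(s + 3) ↔ 5e^(-3t); -4·s/(s^2 + 25) ↔ -4cos(5t); -3·5/(s^2 + 25) ↔ -3sin(5t).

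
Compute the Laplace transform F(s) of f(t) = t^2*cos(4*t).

L{cos(4t)} = s/(s^2 + 16).
Then apply L{t^2·g(t)} = (-1)^2 d^2/ds^2[G(s)] with G(s) = s/(s^2 + 16):
differentiating 2 times and applying the sign gives 2*s*(s^2 - 48)/(s^2 + 16)^3.

F(s) = 2*s*(s^2 - 48)/(s^2 + 16)^3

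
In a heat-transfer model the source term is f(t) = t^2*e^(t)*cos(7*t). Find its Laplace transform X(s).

L{cos(7t)} = s/(s^2 + 49).
Multiplying by e^(t) shifts s → s - 1, so L{e^(t)*cos(7*t)} = (s - 1)/((s - 1)^2 + 49).
Then apply L{t^2·g(t)} = (-1)^2 d^2/ds^2[G(s)] with G(s) = (s - 1)/((s - 1)^2 + 49):
differentiating 2 times and applying the sign gives 2*(s - 1)*(s^2 - 2*s - 146)/(s^2 - 2*s + 50)^3.

X(s) = 2*(s - 1)*(s^2 - 2*s - 146)/(s^2 - 2*s + 50)^3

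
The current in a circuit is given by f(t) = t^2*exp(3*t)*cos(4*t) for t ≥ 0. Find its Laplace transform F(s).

F(s) = 2*(s - 3)*(s^2 - 6*s - 39)/(s^2 - 6*s + 25)^3

L{cos(4t)} = s/(s^2 + 16).
Multiplying by e^(3t) shifts s → s - 3, so L{exp(3*t)*cos(4*t)} = (s - 3)/((s - 3)^2 + 16).
Then apply L{t^2·g(t)} = (-1)^2 d^2/ds^2[G(s)] with G(s) = (s - 3)/((s - 3)^2 + 16):
differentiating 2 times and applying the sign gives 2*(s - 3)*(s^2 - 6*s - 39)/(s^2 - 6*s + 25)^3.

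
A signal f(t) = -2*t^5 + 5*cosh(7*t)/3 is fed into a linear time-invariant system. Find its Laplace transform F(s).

F(s) = 5*s/(3*(s^2 - 49)) - 240/s^6

The transform is linear, so treat each term independently.
(5/3)·[L{cosh(7t)} = s/(s^2 - 49)]; (-2)·[L{t^5} = 5!/s^6 = 120/s^6].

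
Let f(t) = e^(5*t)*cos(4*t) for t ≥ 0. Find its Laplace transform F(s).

F(s) = (s - 5)/((s - 5)^2 + 16)

L{cos(4t)} = s/(s^2 + 16).
By the first shifting theorem, multiplying by e^(5t) replaces s with s - 5.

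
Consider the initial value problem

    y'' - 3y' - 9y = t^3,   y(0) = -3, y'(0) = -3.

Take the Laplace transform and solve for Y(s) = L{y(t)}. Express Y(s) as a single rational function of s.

Apply the Laplace transform to the equation.
With L{y''} = s^2 Y - s·y(0) - y'(0) and L{y'} = sY - y(0), with y(0) = -3, y'(0) = -3: the LHS transforms to (s^2 - 3*s - 9)Y - (-3*s + 6).
The right side is L{t^3} = 6/s^4.
So (s^2 - 3*s - 9)Y = 6/s^4 + (-3*s + 6).
Divide through and combine into a single rational function.

Y(s) = (-3*s^5 + 6*s^4 + 6)/(s^6 - 3*s^5 - 9*s^4)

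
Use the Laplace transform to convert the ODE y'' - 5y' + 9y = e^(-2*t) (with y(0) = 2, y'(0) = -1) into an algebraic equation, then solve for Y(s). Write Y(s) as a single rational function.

Y(s) = (2*s^2 - 7*s - 21)/(s^3 - 3*s^2 - s + 18)

Laplace-transform each side.
Using L{y''} = s^2 Y - s·y(0) - y'(0) and L{y'} = sY - y(0), with y(0) = 2, y'(0) = -1, the left side becomes (s^2 - 5*s + 9)Y - (2*s - 11).
The right side is L{e^(-2*t)} = 1/(s + 2).
So (s^2 - 5*s + 9)Y = 1/(s + 2) + (2*s - 11).
Solve for Y(s) and write it as one ratio of polynomials.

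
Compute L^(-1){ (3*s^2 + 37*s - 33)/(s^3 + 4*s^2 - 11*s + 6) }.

t*exp(t) + 6*exp(t) - 3*exp(-6*t)

Factor the denominator: s^3 + 4*s^2 - 11*s + 6 = (s - 1)^2*(s + 6).
Partial fraction decomposition gives [6/(s - 1)] + [(s - 1)^(-2)] + [-3/(s + 6)].
Invert each term: 6/(s - 1) ↔ 6e^(t); 1/(s - 1)^2 ↔ t·e^(t); -3/(s + 6) ↔ -3e^(-6t).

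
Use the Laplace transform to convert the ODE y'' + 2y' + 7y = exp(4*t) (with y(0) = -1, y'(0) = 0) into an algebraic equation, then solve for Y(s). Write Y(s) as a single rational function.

Y(s) = (-s^2 + 2*s + 9)/(s^3 - 2*s^2 - s - 28)

Laplace-transform each side.
With L{y''} = s^2 Y - s·y(0) - y'(0) and L{y'} = sY - y(0), with y(0) = -1, y'(0) = 0: the LHS transforms to (s^2 + 2*s + 7)Y - (-s - 2).
The right side is L{exp(4*t)} = 1/(s - 4).
So (s^2 + 2*s + 7)Y = 1/(s - 4) + (-s - 2).
Solve for Y(s) and write it as one ratio of polynomials.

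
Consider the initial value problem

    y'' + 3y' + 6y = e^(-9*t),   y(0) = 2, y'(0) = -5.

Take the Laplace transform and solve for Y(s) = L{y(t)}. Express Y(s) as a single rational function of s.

Laplace-transform each side.
With L{y''} = s^2 Y - s·y(0) - y'(0) and L{y'} = sY - y(0), with y(0) = 2, y'(0) = -5: the LHS transforms to (s^2 + 3*s + 6)Y - (2*s + 1).
The right side is L{e^(-9*t)} = 1/(s + 9).
So (s^2 + 3*s + 6)Y = 1/(s + 9) + (2*s + 1).
Divide through and combine into a single rational function.

Y(s) = (2*s^2 + 19*s + 10)/(s^3 + 12*s^2 + 33*s + 54)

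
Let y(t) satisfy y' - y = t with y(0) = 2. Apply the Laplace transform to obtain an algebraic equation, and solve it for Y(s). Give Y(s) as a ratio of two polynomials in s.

Take the Laplace transform of both sides.
Using L{y'} = sY - y(0) = sY - 2, the left side becomes (s - 1)Y - (2).
The right side is L{t} = s^(-2).
So (s - 1)Y = s^(-2) + (2).
Solve for Y(s) and write it as one ratio of polynomials.

Y(s) = (2*s^2 + 1)/(s^3 - s^2)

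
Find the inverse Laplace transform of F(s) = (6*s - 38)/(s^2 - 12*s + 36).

-2*t*exp(6*t) + 6*exp(6*t)

Factor the denominator: s^2 - 12*s + 36 = (s - 6)^2.
Partial fraction decomposition gives [6/(s - 6)] + [-2/(s - 6)^2].
Invert each term: 6/(s - 6) ↔ 6e^(6t); -2/(s - 6)^2 ↔ -2t·e^(6t).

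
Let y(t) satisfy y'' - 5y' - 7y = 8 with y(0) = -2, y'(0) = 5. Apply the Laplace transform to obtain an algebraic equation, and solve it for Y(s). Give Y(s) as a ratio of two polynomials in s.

Take the Laplace transform of both sides.
The derivative rules (L{y''} = s^2 Y - s·y(0) - y'(0) and L{y'} = sY - y(0), with y(0) = -2, y'(0) = 5) turn the left side into (s^2 - 5*s - 7)Y - (-2*s + 15).
The right side is L{8} = 8/s.
So (s^2 - 5*s - 7)Y = 8/s + (-2*s + 15).
Isolate Y and clear denominators.

Y(s) = (-2*s^2 + 15*s + 8)/(s^3 - 5*s^2 - 7*s)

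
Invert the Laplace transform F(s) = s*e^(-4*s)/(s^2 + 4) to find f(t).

f(t) = Heaviside(t - 4)*(cos(2*t - 8))

The factor e^(-4s) signals a time shift by c = 4 (second shifting theorem).
L{cos(2t)} = s/(s^2 + 4), so L^-1{s/(s^2 + 4)} = cos(2*t).
Hence the inverse is u(t - 4) times that function evaluated at t - 4.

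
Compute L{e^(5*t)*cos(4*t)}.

L{cos(4t)} = s/(s^2 + 16).
By the first shifting theorem, multiplying by e^(5t) replaces s with s - 5.

(s - 5)/((s - 5)^2 + 16)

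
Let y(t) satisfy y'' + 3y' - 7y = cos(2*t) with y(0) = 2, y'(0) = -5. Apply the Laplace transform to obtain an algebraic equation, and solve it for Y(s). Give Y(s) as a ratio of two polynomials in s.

Y(s) = (2*s^3 + s^2 + 9*s + 4)/(s^4 + 3*s^3 - 3*s^2 + 12*s - 28)

Apply the Laplace transform to the equation.
The derivative rules (L{y''} = s^2 Y - s·y(0) - y'(0) and L{y'} = sY - y(0), with y(0) = 2, y'(0) = -5) turn the left side into (s^2 + 3*s - 7)Y - (2*s + 1).
The right side is L{cos(2*t)} = s/(s^2 + 4).
So (s^2 + 3*s - 7)Y = s/(s^2 + 4) + (2*s + 1).
Divide through and combine into a single rational function.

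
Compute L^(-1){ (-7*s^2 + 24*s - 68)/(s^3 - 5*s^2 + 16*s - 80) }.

Factor the denominator: s^3 - 5*s^2 + 16*s - 80 = (s - 5)*(s^2 + 16).
Partial fraction decomposition gives [-3/(s - 5)] + [-4*s/(s^2 + 16)] + [4/(s^2 + 16)].
Invert each term: -3/(s - 5) ↔ -3e^(5t); -4·s/(s^2 + 16) ↔ -4cos(4t); 1·4/(s^2 + 16) ↔ sin(4t).

-3*exp(5*t) + sin(4*t) - 4*cos(4*t)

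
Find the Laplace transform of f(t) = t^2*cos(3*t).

L{cos(3t)} = s/(s^2 + 9).
Then apply L{t^2·g(t)} = (-1)^2 d^2/ds^2[G(s)] with G(s) = s/(s^2 + 9):
differentiating 2 times and applying the sign gives 2*s*(s^2 - 27)/(s^2 + 9)^3.

2*s*(s^2 - 27)/(s^2 + 9)^3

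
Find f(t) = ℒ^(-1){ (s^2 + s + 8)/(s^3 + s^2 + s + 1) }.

f(t) = 4*sin(t) - 3*cos(t) + 4*exp(-t)

Factor the denominator: s^3 + s^2 + s + 1 = (s + 1)*(s^2 + 1).
Partial fraction decomposition gives [4/(s + 1)] + [-3*s/(s^2 + 1)] + [4/(s^2 + 1)].
Invert each term: 4/(s + 1) ↔ 4e^(-t); -3·s/(s^2 + 1) ↔ -3cos(t); 4·1/(s^2 + 1) ↔ 4sin(t).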